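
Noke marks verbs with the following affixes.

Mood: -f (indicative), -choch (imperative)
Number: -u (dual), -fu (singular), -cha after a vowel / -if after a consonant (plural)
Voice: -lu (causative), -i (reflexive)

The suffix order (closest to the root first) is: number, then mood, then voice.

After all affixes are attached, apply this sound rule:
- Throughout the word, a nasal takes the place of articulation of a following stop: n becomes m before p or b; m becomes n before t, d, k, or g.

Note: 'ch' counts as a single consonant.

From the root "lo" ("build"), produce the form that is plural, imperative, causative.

Attach number plural -cha (after vowel 'o') → locha.
Attach mood imperative -choch → lochachoch.
Attach voice causative -lu → lochachochlu.
Nasal assimilation: no change.

lochachochlu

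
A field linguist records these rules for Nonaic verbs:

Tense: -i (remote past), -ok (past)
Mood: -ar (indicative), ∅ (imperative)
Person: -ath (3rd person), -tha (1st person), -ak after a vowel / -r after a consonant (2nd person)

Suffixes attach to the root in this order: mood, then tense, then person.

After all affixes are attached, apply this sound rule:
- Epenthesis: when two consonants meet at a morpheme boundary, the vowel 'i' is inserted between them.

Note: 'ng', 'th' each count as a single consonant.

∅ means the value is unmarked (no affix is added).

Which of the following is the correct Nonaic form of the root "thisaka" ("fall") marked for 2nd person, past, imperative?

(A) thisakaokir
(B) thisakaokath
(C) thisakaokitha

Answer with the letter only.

A

mood = imperative: zero marking, form stays thisaka.
Attach tense past -ok → thisakaok.
Attach person 2nd person -r (after consonant 'k') → thisakaokr.
Apply epenthesis: thisakaokr → thisakaokir.
So the correct form is thisakaokir, option (A).
(C) thisakaokitha is wrong: it uses 1st person instead of 2nd person for person.
(B) thisakaokath is wrong: it uses 3rd person instead of 2nd person for person.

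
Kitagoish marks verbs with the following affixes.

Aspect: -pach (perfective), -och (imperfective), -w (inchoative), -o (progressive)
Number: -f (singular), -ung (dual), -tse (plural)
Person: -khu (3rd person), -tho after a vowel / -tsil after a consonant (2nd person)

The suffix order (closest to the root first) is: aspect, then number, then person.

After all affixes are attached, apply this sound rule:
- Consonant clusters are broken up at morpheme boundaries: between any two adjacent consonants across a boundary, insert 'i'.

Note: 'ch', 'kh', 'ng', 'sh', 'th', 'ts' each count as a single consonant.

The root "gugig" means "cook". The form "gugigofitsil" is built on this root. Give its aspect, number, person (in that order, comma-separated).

Segment: gugig-o-f-tsil.
aspect: -o → progressive.
number: -f → singular.
person: -tho/tsil → 2nd person.

progressive, singular, 2nd person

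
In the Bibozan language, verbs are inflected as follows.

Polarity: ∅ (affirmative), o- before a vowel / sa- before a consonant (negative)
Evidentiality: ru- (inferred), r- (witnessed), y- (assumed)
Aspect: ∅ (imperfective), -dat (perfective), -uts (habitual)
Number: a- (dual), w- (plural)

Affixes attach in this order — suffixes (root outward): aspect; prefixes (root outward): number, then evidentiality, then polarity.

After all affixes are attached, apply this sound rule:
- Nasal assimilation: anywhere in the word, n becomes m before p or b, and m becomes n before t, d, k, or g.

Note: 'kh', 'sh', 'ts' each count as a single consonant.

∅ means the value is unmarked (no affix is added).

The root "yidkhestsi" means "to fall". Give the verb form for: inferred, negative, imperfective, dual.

saruayidkhestsi

Attach number dual a- → ayidkhestsi.
Attach evidentiality inferred ru- → ruayidkhestsi.
aspect = imperfective: zero marking, form stays ruayidkhestsi.
Attach polarity negative sa- (before consonant 'r') → saruayidkhestsi.
Nasal assimilation: no change.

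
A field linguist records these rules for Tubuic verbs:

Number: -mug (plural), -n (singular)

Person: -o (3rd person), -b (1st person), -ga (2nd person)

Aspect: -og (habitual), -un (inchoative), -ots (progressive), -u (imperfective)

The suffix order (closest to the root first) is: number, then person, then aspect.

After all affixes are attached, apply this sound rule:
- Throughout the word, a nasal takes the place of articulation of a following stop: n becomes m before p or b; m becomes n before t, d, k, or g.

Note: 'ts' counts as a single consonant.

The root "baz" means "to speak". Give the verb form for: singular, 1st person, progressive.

bazmbots

Attach number singular -n → bazn.
Attach person 1st person -b → baznb.
Attach aspect progressive -ots → baznbots.
Apply nasal assimilation: baznbots → bazmbots.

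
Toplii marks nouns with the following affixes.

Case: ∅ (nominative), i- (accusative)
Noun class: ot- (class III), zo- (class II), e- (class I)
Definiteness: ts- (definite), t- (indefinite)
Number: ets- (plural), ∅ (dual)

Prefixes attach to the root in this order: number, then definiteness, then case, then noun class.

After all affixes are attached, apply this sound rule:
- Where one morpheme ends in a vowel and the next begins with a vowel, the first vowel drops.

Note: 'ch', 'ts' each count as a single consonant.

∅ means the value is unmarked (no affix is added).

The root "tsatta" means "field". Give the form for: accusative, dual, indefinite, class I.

ittsatta

number = dual: zero marking, form stays tsatta.
Attach definiteness indefinite t- → ttsatta.
Attach case accusative i- → ittsatta.
Attach noun class class I e- → eittsatta.
Apply vowel deletion: eittsatta → ittsatta.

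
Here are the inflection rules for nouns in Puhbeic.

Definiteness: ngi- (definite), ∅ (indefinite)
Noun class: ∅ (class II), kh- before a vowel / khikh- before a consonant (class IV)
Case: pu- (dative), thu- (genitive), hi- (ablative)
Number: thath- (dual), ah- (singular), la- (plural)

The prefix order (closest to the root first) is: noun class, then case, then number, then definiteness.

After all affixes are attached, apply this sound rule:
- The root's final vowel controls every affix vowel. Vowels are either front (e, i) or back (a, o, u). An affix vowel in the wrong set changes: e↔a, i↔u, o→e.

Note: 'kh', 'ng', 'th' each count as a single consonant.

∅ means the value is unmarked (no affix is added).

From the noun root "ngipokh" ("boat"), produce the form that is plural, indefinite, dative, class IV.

Attach noun class class IV khikh- (before consonant 'ng') → khikhngipokh.
Attach case dative pu- → pukhikhngipokh.
Attach number plural la- → lapukhikhngipokh.
definiteness = indefinite: zero marking, form stays lapukhikhngipokh.
Apply vowel harmony: lapukhikhngipokh → lapukhukhngipokh.

lapukhukhngipokh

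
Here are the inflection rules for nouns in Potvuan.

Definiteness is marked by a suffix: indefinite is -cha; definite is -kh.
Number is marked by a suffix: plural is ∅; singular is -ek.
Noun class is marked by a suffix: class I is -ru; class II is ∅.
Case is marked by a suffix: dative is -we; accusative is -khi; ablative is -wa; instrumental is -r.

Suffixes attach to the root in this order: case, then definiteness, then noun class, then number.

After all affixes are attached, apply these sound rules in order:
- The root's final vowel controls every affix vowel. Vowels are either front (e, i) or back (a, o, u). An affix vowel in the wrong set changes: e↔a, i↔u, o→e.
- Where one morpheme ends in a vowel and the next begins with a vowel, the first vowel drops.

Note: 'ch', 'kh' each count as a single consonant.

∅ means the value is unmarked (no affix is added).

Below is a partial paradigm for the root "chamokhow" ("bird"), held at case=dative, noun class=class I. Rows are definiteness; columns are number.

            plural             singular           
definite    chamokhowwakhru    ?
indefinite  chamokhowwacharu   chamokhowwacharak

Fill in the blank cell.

chamokhowwakhrak

Attach case dative -we → chamokhowwe.
Attach definiteness definite -kh → chamokhowwekh.
Attach noun class class I -ru → chamokhowwekhru.
Attach number singular -ek → chamokhowwekhruek.
Apply vowel harmony: chamokhowwekhruek → chamokhowwakhruak.
Apply vowel deletion: chamokhowwakhruak → chamokhowwakhrak.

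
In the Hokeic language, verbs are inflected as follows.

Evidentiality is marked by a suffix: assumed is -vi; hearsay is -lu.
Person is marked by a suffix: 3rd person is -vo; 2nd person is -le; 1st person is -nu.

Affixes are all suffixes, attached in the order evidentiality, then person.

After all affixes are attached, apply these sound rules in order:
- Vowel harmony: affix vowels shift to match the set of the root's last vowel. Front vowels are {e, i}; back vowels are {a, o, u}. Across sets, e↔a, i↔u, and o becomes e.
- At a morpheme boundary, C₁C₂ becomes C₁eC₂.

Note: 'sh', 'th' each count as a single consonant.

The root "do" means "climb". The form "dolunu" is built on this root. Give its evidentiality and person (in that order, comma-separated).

hearsay, 1st person

Segment: do-lu-nu.
evidentiality: -lu → hearsay.
person: -nu → 1st person.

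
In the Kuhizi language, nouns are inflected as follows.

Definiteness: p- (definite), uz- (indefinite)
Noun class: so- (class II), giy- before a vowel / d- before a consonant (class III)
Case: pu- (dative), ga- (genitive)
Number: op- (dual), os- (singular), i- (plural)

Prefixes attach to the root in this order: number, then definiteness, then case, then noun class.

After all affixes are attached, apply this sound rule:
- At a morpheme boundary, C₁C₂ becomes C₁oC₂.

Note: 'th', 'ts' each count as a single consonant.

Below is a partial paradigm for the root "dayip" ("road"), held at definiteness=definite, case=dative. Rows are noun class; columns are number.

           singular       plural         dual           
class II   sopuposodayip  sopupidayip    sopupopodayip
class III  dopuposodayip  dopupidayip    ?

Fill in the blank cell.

Attach number dual op- → opdayip.
Attach definiteness definite p- → popdayip.
Attach case dative pu- → pupopdayip.
Attach noun class class III d- (before consonant 'p') → dpupopdayip.
Apply epenthesis: dpupopdayip → dopupopodayip.

dopupopodayip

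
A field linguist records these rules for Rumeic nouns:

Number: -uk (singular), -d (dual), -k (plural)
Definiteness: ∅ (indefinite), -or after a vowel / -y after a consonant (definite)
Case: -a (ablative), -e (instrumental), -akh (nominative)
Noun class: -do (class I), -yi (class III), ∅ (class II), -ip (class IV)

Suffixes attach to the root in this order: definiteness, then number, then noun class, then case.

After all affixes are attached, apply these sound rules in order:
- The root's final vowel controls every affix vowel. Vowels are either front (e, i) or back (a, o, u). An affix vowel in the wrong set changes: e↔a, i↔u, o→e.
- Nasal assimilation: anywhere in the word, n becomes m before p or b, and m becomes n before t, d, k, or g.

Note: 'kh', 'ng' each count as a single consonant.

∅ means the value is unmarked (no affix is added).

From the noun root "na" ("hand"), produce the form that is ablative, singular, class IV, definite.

naorukupa

Attach definiteness definite -or (after vowel 'a') → naor.
Attach number singular -uk → naoruk.
Attach noun class class IV -ip → naorukip.
Attach case ablative -a → naorukipa.
Apply vowel harmony: naorukipa → naorukupa.
Nasal assimilation: no change.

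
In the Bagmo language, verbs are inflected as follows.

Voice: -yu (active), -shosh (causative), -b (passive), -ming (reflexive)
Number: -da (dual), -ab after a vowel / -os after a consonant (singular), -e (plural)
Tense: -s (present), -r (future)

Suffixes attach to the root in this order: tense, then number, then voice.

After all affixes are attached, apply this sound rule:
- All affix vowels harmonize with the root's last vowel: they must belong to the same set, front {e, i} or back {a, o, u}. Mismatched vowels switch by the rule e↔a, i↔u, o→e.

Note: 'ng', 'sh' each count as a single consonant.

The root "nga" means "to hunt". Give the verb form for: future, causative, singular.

Attach tense future -r → ngar.
Attach number singular -os (after consonant 'r') → ngaros.
Attach voice causative -shosh → ngarosshosh.
Vowel harmony: no change.

ngarosshosh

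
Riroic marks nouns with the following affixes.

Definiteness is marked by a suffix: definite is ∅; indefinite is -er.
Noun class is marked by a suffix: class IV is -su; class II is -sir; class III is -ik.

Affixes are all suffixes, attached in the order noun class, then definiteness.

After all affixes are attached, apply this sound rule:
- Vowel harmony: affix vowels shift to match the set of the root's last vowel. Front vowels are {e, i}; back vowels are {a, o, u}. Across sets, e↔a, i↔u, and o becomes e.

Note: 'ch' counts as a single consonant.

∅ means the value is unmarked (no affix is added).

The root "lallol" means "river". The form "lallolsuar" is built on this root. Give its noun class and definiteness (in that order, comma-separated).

Segment: lallol-su-er.
noun class: -su → class IV.
definiteness: -er → indefinite.

class IV, indefinite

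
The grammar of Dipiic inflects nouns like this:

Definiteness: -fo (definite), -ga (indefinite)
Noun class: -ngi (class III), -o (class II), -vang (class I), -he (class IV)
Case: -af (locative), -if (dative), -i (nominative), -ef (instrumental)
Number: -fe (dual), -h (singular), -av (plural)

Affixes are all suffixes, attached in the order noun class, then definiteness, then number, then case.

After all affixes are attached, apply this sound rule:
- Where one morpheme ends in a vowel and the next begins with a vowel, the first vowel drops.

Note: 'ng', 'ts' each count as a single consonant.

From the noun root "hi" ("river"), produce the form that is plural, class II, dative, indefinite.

hogavif

Attach noun class class II -o → hio.
Attach definiteness indefinite -ga → hioga.
Attach number plural -av → hiogaav.
Attach case dative -if → hiogaavif.
Apply vowel deletion: hiogaavif → hogavif.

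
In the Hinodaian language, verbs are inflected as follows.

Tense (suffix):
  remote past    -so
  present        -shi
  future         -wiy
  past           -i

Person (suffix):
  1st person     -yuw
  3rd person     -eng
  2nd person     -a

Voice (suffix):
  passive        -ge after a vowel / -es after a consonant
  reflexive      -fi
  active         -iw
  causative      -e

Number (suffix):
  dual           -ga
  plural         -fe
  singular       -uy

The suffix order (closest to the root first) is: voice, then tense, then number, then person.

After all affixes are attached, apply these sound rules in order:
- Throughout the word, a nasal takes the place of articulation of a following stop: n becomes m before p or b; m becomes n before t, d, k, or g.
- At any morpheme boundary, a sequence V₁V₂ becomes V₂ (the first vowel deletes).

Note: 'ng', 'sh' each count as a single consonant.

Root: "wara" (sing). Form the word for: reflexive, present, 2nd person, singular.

warafishuya

Attach voice reflexive -fi → warafi.
Attach tense present -shi → warafishi.
Attach number singular -uy → warafishiuy.
Attach person 2nd person -a → warafishiuya.
Nasal assimilation: no change.
Apply vowel deletion: warafishiuya → warafishuya.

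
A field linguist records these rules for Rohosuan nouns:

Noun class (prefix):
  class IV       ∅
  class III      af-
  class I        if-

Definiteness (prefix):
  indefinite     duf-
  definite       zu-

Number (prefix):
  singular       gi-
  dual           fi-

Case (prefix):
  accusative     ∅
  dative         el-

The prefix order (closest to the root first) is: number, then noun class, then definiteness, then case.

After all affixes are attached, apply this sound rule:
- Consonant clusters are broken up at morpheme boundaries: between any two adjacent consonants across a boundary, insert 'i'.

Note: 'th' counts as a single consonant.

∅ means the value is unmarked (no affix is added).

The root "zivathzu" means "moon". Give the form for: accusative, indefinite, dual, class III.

dufafifizivathzu

Attach number dual fi- → fizivathzu.
Attach noun class class III af- → affizivathzu.
Attach definiteness indefinite duf- → dufaffizivathzu.
case = accusative: zero marking, form stays dufaffizivathzu.
Apply epenthesis: dufaffizivathzu → dufafifizivathzu.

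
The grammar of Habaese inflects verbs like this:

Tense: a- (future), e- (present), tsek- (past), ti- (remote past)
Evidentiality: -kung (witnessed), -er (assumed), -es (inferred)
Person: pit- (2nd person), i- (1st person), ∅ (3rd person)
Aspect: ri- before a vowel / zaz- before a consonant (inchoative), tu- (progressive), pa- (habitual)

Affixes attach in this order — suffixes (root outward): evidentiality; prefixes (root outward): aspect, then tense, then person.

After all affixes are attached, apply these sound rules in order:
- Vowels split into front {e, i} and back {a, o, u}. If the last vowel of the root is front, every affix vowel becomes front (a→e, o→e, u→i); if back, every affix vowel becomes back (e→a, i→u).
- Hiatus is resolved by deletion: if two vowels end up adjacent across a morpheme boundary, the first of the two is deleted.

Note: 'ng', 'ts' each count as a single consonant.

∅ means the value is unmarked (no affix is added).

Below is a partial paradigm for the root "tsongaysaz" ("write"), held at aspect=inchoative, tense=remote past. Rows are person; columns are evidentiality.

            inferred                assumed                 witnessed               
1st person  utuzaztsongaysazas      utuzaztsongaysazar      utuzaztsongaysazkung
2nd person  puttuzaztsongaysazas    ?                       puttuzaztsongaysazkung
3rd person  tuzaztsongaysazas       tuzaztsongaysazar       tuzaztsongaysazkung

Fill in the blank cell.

Attach aspect inchoative zaz- (before consonant 'ts') → zaztsongaysaz.
Attach evidentiality assumed -er → zaztsongaysazer.
Attach tense remote past ti- → tizaztsongaysazer.
Attach person 2nd person pit- → pittizaztsongaysazer.
Apply vowel harmony: pittizaztsongaysazer → puttuzaztsongaysazar.
Vowel deletion: no change.

puttuzaztsongaysazar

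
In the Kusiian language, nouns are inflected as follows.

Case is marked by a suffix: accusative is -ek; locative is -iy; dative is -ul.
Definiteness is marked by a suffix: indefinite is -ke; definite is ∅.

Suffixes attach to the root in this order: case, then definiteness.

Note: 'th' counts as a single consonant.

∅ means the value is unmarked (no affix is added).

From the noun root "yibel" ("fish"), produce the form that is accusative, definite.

Attach case accusative -ek → yibelek.
definiteness = definite: zero marking, form stays yibelek.

yibelek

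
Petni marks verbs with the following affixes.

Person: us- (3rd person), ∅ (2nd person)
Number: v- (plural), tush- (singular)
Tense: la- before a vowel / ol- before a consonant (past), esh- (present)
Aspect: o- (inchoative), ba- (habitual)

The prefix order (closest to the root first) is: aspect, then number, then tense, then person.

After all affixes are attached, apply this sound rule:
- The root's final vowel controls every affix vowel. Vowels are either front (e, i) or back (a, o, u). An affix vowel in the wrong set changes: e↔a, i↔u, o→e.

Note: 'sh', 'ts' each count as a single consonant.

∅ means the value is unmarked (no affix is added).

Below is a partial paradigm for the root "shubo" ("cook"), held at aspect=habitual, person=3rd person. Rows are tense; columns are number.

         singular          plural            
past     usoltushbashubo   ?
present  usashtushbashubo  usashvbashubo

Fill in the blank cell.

Attach aspect habitual ba- → bashubo.
Attach number plural v- → vbashubo.
Attach tense past ol- (before consonant 'v') → olvbashubo.
Attach person 3rd person us- → usolvbashubo.
Vowel harmony: no change.

usolvbashubo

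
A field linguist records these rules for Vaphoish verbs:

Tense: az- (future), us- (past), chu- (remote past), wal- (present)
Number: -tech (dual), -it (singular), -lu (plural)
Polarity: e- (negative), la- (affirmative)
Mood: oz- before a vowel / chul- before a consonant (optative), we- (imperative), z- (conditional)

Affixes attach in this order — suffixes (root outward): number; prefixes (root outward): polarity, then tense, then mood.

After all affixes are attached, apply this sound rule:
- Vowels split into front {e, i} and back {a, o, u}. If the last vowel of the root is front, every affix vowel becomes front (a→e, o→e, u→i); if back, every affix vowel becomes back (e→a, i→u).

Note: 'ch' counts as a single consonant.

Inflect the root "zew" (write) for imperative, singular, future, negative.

Attach polarity negative e- → ezew.
Attach tense future az- → azezew.
Attach mood imperative we- → weazezew.
Attach number singular -it → weazezewit.
Apply vowel harmony: weazezewit → weezezewit.

weezezewit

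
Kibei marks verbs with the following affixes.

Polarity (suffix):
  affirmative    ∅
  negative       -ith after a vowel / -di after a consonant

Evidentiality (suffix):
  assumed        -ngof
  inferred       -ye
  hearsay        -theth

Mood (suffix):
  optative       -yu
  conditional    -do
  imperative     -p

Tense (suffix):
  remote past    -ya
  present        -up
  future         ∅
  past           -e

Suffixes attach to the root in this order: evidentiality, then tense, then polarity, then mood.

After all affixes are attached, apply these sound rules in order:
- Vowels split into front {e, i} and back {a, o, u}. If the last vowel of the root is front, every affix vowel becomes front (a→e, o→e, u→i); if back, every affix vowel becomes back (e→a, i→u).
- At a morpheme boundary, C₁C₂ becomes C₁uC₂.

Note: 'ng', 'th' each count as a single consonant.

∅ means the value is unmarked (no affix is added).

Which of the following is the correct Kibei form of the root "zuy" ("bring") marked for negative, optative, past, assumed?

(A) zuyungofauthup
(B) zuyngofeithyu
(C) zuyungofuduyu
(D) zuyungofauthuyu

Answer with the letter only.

D

Attach evidentiality assumed -ngof → zuyngof.
Attach tense past -e → zuyngofe.
Attach polarity negative -ith (after vowel 'e') → zuyngofeith.
Attach mood optative -yu → zuyngofeithyu.
Apply vowel harmony: zuyngofeithyu → zuyngofauthyu.
Apply epenthesis: zuyngofauthyu → zuyungofauthuyu.
So the correct form is zuyungofauthuyu, option (D).
(B) zuyngofeithyu is wrong: it fails to apply the sound rule(s).
(C) zuyungofuduyu is wrong: it uses future instead of past for tense.
(A) zuyungofauthup is wrong: it uses imperative instead of optative for mood.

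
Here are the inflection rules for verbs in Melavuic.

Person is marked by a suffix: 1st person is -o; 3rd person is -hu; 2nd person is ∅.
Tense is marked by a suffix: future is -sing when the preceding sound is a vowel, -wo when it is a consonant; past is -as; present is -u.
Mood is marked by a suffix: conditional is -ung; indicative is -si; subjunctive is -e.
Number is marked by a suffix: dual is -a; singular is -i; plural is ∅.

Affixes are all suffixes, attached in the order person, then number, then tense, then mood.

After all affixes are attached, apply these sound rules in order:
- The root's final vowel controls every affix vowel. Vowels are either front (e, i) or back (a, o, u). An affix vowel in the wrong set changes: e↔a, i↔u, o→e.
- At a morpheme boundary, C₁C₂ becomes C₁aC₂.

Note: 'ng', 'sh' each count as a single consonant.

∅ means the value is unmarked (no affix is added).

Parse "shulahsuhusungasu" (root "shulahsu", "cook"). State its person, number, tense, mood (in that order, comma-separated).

Segment: shulahsu-hu-sing-si.
person: -hu → 3rd person.
number: ∅ → plural.
tense: -sing/wo → future.
mood: -si → indicative.

3rd person, plural, future, indicative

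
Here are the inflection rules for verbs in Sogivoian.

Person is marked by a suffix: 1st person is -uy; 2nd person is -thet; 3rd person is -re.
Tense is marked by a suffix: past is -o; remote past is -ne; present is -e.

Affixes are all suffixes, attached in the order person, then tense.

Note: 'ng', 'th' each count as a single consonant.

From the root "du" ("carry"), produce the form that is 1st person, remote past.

duuyne

Attach person 1st person -uy → duuy.
Attach tense remote past -ne → duuyne.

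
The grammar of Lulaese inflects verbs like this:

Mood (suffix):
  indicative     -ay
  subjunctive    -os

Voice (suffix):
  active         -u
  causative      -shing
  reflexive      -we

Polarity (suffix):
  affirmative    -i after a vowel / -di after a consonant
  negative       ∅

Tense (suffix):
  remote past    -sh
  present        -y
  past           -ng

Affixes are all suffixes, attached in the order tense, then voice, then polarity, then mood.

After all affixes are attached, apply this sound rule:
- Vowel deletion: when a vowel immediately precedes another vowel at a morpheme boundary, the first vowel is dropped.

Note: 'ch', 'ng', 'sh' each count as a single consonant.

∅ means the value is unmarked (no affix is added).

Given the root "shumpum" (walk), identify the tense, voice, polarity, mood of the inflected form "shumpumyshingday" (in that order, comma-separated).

Segment: shumpum-y-shing-di-ay.
tense: -y → present.
voice: -shing → causative.
polarity: -i/di → affirmative.
mood: -ay → indicative.

present, causative, affirmative, indicative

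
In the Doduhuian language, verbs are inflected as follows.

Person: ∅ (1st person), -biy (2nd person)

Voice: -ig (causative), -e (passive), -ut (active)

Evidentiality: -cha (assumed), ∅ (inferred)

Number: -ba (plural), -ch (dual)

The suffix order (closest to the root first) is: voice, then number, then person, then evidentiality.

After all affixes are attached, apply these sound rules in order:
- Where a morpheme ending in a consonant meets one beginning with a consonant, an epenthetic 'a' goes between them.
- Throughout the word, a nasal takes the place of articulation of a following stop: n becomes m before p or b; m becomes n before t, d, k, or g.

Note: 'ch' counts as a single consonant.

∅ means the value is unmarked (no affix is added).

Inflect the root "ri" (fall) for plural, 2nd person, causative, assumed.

riigababiyacha

Attach voice causative -ig → riig.
Attach number plural -ba → riigba.
Attach person 2nd person -biy → riigbabiy.
Attach evidentiality assumed -cha → riigbabiycha.
Apply epenthesis: riigbabiycha → riigababiyacha.
Nasal assimilation: no change.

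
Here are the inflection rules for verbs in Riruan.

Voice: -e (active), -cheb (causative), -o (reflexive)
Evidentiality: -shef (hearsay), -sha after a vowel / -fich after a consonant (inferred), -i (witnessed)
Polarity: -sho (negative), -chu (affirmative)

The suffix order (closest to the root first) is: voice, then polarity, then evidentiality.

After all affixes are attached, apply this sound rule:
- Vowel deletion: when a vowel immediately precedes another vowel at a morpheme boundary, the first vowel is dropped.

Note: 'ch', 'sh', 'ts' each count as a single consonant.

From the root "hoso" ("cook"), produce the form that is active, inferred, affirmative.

Attach voice active -e → hosoe.
Attach polarity affirmative -chu → hosoechu.
Attach evidentiality inferred -sha (after vowel 'u') → hosoechusha.
Apply vowel deletion: hosoechusha → hosechusha.

hosechusha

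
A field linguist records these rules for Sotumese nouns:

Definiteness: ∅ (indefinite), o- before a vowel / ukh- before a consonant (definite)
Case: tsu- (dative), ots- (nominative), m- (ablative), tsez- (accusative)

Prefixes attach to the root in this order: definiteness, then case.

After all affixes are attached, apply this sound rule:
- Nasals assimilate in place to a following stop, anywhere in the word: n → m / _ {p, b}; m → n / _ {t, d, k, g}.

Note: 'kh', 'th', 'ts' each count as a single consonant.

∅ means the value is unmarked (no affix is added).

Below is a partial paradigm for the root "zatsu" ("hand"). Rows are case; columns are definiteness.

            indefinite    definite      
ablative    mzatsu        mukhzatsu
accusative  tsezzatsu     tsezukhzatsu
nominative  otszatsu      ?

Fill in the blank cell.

otsukhzatsu

Attach definiteness definite ukh- (before consonant 'z') → ukhzatsu.
Attach case nominative ots- → otsukhzatsu.
Nasal assimilation: no change.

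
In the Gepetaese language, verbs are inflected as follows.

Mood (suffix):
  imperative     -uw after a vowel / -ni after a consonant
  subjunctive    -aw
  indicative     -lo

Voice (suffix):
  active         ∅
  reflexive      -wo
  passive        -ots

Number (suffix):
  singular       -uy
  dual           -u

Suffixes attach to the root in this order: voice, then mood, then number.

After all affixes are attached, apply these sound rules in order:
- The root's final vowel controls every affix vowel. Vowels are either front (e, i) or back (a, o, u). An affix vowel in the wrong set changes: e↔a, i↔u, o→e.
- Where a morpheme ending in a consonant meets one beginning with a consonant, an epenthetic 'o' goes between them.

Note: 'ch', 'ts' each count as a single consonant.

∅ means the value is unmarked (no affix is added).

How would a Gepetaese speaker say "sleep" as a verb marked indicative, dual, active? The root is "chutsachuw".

voice = active: zero marking, form stays chutsachuw.
Attach mood indicative -lo → chutsachuwlo.
Attach number dual -u → chutsachuwlou.
Vowel harmony: no change.
Apply epenthesis: chutsachuwlou → chutsachuwolou.

chutsachuwolou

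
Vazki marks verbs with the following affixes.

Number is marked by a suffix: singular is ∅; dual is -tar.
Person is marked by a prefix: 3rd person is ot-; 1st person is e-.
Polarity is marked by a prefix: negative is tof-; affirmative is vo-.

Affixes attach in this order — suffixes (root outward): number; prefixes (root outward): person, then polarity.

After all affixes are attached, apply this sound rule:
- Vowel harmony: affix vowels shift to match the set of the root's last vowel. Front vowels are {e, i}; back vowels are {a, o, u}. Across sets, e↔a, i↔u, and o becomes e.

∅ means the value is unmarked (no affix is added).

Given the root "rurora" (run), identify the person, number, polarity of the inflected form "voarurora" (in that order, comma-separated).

Segment: vo-e-rurora.
person: e- → 1st person.
number: ∅ → singular.
polarity: vo- → affirmative.

1st person, singular, affirmative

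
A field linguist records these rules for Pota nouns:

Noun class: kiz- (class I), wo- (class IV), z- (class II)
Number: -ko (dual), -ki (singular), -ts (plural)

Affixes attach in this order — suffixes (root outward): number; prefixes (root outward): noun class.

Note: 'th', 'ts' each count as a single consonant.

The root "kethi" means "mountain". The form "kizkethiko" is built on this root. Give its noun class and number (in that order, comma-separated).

class I, dual

Segment: kiz-kethi-ko.
noun class: kiz- → class I.
number: -ko → dual.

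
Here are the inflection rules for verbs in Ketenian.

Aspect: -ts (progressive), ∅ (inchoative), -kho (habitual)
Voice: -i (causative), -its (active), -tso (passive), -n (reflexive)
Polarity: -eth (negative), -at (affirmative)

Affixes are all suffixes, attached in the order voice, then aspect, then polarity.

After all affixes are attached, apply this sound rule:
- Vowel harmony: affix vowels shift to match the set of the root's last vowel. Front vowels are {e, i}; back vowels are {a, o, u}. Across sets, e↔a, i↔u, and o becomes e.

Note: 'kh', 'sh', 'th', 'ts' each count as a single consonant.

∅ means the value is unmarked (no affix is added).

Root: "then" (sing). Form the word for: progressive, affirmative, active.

Attach voice active -its → thenits.
Attach aspect progressive -ts → thenitsts.
Attach polarity affirmative -at → thenitstsat.
Apply vowel harmony: thenitstsat → thenitstset.

thenitstset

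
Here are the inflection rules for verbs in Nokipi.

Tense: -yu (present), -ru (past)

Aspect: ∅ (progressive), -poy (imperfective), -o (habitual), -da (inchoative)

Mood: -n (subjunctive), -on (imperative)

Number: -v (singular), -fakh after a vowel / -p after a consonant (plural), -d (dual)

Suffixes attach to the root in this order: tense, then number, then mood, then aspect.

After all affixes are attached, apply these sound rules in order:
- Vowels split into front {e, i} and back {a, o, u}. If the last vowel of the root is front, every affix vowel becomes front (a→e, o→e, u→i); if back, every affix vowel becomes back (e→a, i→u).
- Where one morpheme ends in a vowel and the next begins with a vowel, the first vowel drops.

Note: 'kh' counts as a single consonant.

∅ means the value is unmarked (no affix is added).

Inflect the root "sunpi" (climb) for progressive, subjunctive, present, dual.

sunpiyidn

Attach tense present -yu → sunpiyu.
Attach number dual -d → sunpiyud.
Attach mood subjunctive -n → sunpiyudn.
aspect = progressive: zero marking, form stays sunpiyudn.
Apply vowel harmony: sunpiyudn → sunpiyidn.
Vowel deletion: no change.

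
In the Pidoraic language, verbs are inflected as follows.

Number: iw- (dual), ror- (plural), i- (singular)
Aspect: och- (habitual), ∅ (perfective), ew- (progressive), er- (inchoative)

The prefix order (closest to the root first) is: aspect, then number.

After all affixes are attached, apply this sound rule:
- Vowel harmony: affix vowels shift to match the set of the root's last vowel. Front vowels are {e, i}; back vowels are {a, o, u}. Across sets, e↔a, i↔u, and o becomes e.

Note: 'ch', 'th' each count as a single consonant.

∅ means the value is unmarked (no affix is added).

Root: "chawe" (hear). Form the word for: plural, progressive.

rerewchawe

Attach aspect progressive ew- → ewchawe.
Attach number plural ror- → rorewchawe.
Apply vowel harmony: rorewchawe → rerewchawe.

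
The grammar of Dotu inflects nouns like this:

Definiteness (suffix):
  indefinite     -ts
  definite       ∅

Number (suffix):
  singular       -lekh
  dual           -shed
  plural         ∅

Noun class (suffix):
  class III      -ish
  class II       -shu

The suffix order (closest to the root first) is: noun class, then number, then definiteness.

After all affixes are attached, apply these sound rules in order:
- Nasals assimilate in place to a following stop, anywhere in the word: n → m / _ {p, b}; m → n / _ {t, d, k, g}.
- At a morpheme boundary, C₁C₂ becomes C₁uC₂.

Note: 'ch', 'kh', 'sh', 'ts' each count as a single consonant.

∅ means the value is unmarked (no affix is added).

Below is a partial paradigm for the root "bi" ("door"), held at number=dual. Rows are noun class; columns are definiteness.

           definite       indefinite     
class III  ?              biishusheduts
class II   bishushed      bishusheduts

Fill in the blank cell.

biishushed

Attach noun class class III -ish → biish.
Attach number dual -shed → biishshed.
definiteness = definite: zero marking, form stays biishshed.
Nasal assimilation: no change.
Apply epenthesis: biishshed → biishushed.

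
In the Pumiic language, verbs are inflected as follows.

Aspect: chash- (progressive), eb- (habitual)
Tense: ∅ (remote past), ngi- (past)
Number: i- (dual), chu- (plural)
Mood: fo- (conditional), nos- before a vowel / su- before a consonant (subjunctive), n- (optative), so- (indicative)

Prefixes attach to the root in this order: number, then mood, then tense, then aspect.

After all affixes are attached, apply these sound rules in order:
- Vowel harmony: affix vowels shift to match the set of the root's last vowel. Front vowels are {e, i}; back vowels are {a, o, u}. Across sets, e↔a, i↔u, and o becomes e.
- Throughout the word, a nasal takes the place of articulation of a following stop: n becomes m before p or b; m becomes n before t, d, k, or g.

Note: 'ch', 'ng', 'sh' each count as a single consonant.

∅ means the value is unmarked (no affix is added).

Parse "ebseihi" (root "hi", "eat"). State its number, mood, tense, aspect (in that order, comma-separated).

dual, indicative, remote past, habitual

Segment: eb-so-i-hi.
number: i- → dual.
mood: so- → indicative.
tense: ∅ → remote past.
aspect: eb- → habitual.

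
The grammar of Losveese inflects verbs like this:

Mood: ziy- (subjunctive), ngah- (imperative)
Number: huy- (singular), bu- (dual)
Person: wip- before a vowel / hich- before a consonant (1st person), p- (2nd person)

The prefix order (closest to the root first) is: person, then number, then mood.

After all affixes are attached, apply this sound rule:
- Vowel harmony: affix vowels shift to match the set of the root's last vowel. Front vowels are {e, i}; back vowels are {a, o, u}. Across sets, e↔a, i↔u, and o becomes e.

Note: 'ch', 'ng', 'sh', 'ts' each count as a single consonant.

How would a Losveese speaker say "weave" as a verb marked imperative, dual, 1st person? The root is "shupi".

Attach person 1st person hich- (before consonant 'sh') → hichshupi.
Attach number dual bu- → buhichshupi.
Attach mood imperative ngah- → ngahbuhichshupi.
Apply vowel harmony: ngahbuhichshupi → ngehbihichshupi.

ngehbihichshupi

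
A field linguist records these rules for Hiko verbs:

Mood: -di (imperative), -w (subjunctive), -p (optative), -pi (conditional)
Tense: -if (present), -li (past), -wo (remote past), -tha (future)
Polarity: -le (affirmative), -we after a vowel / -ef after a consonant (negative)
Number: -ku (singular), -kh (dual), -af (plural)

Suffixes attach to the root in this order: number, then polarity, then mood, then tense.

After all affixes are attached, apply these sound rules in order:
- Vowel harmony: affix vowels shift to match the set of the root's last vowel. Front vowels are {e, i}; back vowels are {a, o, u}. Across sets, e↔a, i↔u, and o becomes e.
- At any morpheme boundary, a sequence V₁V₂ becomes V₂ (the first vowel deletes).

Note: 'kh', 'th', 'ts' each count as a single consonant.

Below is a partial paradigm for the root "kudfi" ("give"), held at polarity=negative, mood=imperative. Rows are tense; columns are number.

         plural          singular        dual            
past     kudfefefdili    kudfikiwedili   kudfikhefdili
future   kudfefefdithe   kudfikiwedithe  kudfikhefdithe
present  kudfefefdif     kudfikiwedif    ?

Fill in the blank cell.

Attach number dual -kh → kudfikh.
Attach polarity negative -ef (after consonant 'kh') → kudfikhef.
Attach mood imperative -di → kudfikhefdi.
Attach tense present -if → kudfikhefdiif.
Vowel harmony: no change.
Apply vowel deletion: kudfikhefdiif → kudfikhefdif.

kudfikhefdif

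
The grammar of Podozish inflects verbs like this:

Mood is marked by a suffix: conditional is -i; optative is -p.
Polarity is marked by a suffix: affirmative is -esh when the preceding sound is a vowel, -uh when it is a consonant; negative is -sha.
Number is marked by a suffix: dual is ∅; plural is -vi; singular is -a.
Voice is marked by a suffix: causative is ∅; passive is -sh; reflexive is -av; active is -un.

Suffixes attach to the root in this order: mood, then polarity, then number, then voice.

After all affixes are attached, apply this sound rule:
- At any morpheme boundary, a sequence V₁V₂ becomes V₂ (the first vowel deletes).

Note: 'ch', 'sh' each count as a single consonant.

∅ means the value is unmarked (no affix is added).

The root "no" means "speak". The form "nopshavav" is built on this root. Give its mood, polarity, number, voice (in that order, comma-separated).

optative, negative, plural, reflexive

Segment: no-p-sha-vi-av.
mood: -p → optative.
polarity: -sha → negative.
number: -vi → plural.
voice: -av → reflexive.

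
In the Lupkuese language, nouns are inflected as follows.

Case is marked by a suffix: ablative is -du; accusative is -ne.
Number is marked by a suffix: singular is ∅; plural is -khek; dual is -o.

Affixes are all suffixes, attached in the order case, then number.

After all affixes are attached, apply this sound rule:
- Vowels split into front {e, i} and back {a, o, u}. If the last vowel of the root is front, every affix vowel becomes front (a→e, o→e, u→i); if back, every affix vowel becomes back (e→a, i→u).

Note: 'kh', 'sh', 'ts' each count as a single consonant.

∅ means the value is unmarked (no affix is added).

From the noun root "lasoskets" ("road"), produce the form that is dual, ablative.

lasosketsdie

Attach case ablative -du → lasosketsdu.
Attach number dual -o → lasosketsduo.
Apply vowel harmony: lasosketsduo → lasosketsdie.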